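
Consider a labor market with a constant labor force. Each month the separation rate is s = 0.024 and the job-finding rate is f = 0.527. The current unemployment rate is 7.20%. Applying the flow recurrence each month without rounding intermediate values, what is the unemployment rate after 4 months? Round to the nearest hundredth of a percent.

Unemployment rate after four months ≈ 4.47%.

With a fixed labor force, u_{t+1} = u_t + s·(1−u_t) − f·u_t = u_t·(1−s−f) + s.
Here 1−s−f = 0.449 and s = 0.024.
u_1 = 0.072000 × 0.449 + 0.024 = 0.056328.
u_2 = 0.056328 × 0.449 + 0.024 = 0.049291.
u_3 = 0.049291 × 0.449 + 0.024 = 0.046132.
u_4 = 0.046132 × 0.449 + 0.024 = 0.044713.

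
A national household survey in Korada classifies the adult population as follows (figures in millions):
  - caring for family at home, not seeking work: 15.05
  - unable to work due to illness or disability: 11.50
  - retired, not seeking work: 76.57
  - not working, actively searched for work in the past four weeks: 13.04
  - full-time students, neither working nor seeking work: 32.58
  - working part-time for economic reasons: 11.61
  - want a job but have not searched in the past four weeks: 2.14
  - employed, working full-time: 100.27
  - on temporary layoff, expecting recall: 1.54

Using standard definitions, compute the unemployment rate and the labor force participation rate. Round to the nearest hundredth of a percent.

Employed = 11.61 + 100.27 = 111.88 million (anyone who worked, including part-time for economic reasons, counts as employed).
Unemployed = 13.04 + 1.54 = 14.58 million (jobless and actively searching, or on temporary layoff).
Labor force = 111.88 + 14.58 = 126.46 million.
Not in labor force = 15.05 + 11.50 + 76.57 + 32.58 + 2.14 = 137.84 million (those not working and not actively searching are outside the labor force — including those who want a job but have given up searching).
Civilian working-age population = 126.46 + 137.84 = 264.30 million.
Unemployment rate = 14.58 / 126.46 = 11.53%.
Labor force participation rate = 126.46 / 264.30 = 47.85%.

Unemployment rate ≈ 11.53%; labor force participation rate ≈ 47.85%.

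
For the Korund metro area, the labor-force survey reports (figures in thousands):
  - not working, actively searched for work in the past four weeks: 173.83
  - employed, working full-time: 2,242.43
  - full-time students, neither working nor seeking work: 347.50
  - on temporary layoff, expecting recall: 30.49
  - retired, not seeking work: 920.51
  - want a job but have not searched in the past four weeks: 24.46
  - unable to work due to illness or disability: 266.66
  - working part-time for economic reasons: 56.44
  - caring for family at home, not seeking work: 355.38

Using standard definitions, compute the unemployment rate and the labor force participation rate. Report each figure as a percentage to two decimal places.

Employed = 2,242.43 + 56.44 = 2,298.87 thousand (anyone who worked, including part-time for economic reasons, counts as employed).
Unemployed = 173.83 + 30.49 = 204.32 thousand (jobless and actively searching, or on temporary layoff).
Labor force = 2,298.87 + 204.32 = 2,503.19 thousand.
Not in labor force = 347.50 + 920.51 + 24.46 + 266.66 + 355.38 = 1,914.51 thousand (those not working and not actively searching are outside the labor force — including those who want a job but have given up searching).
Civilian working-age population = 2,503.19 + 1,914.51 = 4,417.70 thousand.
Unemployment rate = 204.32 / 2,503.19 = 8.16%.
Labor force participation rate = 2,503.19 / 4,417.70 = 56.66%.

Unemployment rate ≈ 8.16%; labor force participation rate ≈ 56.66%.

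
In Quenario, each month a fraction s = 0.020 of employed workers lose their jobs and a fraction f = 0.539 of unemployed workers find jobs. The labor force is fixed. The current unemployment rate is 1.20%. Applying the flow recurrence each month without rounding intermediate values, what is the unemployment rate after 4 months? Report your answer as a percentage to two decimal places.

Unemployment rate after four months ≈ 3.49%.

With a fixed labor force, u_{t+1} = u_t + s·(1−u_t) − f·u_t = u_t·(1−s−f) + s.
Here 1−s−f = 0.441 and s = 0.020.
u_1 = 0.012000 × 0.441 + 0.020 = 0.025292.
u_2 = 0.025292 × 0.441 + 0.020 = 0.031154.
u_3 = 0.031154 × 0.441 + 0.020 = 0.033739.
u_4 = 0.033739 × 0.441 + 0.020 = 0.034879.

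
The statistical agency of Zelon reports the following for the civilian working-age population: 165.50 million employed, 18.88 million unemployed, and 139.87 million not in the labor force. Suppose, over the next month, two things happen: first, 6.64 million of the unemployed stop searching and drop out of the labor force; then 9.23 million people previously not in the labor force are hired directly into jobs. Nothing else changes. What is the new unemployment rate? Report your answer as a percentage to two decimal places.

Initially, labor force = 165.50 + 18.88 = 184.38 million, so u = 18.88/184.38 = 10.24%.
After the first change, unemployed and labor force both fall by 6.64 → E = 165.50, U = 12.24, labor force = 177.74 million.
After the second change, employed and labor force both rise by 9.23; unemployed unchanged → E = 174.73, U = 12.24, labor force = 186.97 million.
New unemployment rate = 12.24 / 186.97 = 6.55%.

New unemployment rate ≈ 6.55%.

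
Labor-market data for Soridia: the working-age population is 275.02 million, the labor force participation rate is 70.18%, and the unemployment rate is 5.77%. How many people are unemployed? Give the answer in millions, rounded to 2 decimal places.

About 11.14 million are unemployed.

Labor force = 0.7018 × 275.02 = 193.01 million.
Unemployed = 0.0577 × 193.01 ≈ 11.14 million.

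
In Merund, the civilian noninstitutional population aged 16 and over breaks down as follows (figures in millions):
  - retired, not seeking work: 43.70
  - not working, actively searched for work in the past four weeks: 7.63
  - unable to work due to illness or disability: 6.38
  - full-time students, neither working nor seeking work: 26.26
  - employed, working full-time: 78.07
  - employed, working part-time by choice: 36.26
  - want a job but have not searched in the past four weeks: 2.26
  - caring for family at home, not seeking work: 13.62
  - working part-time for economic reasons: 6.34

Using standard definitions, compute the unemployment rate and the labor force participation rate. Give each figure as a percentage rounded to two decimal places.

Employed = 78.07 + 36.26 + 6.34 = 120.67 million (anyone who worked, including part-time for economic reasons, counts as employed).
Unemployed = 7.63 million.
Labor force = 120.67 + 7.63 = 128.30 million.
Not in labor force = 43.70 + 6.38 + 26.26 + 2.26 + 13.62 = 92.22 million (those not working and not actively searching are outside the labor force — including those who want a job but have given up searching).
Civilian working-age population = 128.30 + 92.22 = 220.52 million.
Unemployment rate = 7.63 / 128.30 = 5.95%.
Labor force participation rate = 128.30 / 220.52 = 58.18%.

Unemployment rate ≈ 5.95%; labor force participation rate ≈ 58.18%.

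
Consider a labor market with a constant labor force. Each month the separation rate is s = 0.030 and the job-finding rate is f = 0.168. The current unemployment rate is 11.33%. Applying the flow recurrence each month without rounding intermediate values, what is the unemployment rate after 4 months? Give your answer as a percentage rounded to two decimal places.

Unemployment rate after four months ≈ 13.57%.

With a fixed labor force, u_{t+1} = u_t + s·(1−u_t) − f·u_t = u_t·(1−s−f) + s.
Here 1−s−f = 0.802 and s = 0.030.
u_1 = 0.113300 × 0.802 + 0.030 = 0.120867.
u_2 = 0.120867 × 0.802 + 0.030 = 0.126935.
u_3 = 0.126935 × 0.802 + 0.030 = 0.131802.
u_4 = 0.131802 × 0.802 + 0.030 = 0.135705.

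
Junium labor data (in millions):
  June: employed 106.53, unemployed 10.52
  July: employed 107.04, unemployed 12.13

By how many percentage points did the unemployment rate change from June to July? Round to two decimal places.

June: labor force = 106.53 + 10.52 = 117.05; u = 10.52/117.05 = 8.99%.
July: labor force = 107.04 + 12.13 = 119.17; u = 12.13/119.17 = 10.18%.
Change = 10.18% − 8.99% = +1.19 pp.

The unemployment rate changed by +1.19 percentage points.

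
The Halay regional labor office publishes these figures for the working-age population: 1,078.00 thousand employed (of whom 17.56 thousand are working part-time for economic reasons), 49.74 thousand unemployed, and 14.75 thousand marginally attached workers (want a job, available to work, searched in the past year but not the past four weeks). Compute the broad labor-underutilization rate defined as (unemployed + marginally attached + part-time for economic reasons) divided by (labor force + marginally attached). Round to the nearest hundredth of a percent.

Broad underutilization rate ≈ 7.18%.

Labor force = 1,078.00 + 49.74 = 1,127.74 thousand.
Numerator = 49.74 + 14.75 + 17.56 = 82.05 thousand.
Denominator = 1,127.74 + 14.75 = 1,142.49 thousand.
Broad rate = 82.05 / 1,142.49 = 7.18%.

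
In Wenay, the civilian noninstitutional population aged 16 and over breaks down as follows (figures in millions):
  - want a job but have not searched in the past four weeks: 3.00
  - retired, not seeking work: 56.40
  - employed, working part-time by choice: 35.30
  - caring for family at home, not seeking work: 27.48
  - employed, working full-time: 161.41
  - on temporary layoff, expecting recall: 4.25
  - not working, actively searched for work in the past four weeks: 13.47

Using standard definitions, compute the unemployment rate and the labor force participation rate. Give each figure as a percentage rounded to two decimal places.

Unemployment rate ≈ 8.26%; labor force participation rate ≈ 71.17%.

Employed = 35.30 + 161.41 = 196.71 million.
Unemployed = 4.25 + 13.47 = 17.72 million (jobless and actively searching, or on temporary layoff).
Labor force = 196.71 + 17.72 = 214.43 million.
Not in labor force = 3.00 + 56.40 + 27.48 = 86.88 million (those not working and not actively searching are outside the labor force — including those who want a job but have given up searching).
Civilian working-age population = 214.43 + 86.88 = 301.31 million.
Unemployment rate = 17.72 / 214.43 = 8.26%.
Labor force participation rate = 214.43 / 301.31 = 71.17%.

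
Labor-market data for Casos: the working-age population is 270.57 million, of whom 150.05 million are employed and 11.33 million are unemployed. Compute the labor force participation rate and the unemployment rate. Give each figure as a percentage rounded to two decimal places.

Labor force participation rate ≈ 59.64%; unemployment rate ≈ 7.02%.

Labor force = employed + unemployed = 150.05 + 11.33 = 161.38 million.
Unemployment rate = 11.33 / 161.38 = 7.02%.
Labor force participation rate = 161.38 / 270.57 = 59.64%.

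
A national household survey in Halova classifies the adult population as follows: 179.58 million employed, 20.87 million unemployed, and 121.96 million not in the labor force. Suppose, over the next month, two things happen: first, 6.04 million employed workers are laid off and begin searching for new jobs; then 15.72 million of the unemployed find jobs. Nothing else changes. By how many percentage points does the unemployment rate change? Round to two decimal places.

The unemployment rate changes by −4.83 percentage points.

Initially, labor force = 179.58 + 20.87 = 200.45 million, so u = 20.87/200.45 = 10.41%.
After the first change, employed falls and unemployed rises by 6.04; labor force unchanged → E = 173.54, U = 26.91, labor force = 200.45 million.
After the second change, unemployed falls and employed rises by 15.72; labor force unchanged → E = 189.26, U = 11.19, labor force = 200.45 million.
New unemployment rate = 11.19 / 200.45 = 5.58%.
Change = 5.58% − 10.41% = −4.83 percentage points.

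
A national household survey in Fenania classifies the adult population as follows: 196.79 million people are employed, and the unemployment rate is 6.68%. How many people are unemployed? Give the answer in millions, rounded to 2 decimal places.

Let U be the number unemployed. The labor force is E + U, and U/(E+U) = 0.0668.
So U = 0.0668 × 196.79 / (1 − 0.0668) = 13.1456 / 0.9332 ≈ 14.09 million.

About 14.09 million are unemployed.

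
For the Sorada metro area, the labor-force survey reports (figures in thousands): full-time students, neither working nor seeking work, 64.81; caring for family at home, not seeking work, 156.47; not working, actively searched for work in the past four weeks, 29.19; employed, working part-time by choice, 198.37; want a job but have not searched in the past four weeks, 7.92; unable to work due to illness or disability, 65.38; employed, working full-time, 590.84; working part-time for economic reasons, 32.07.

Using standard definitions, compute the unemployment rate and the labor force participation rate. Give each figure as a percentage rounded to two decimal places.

Unemployment rate ≈ 3.43%; labor force participation rate ≈ 74.27%.

Employed = 198.37 + 590.84 + 32.07 = 821.28 thousand (anyone who worked, including part-time for economic reasons, counts as employed).
Unemployed = 29.19 thousand.
Labor force = 821.28 + 29.19 = 850.47 thousand.
Not in labor force = 64.81 + 156.47 + 7.92 + 65.38 = 294.58 thousand (those not working and not actively searching are outside the labor force — including those who want a job but have given up searching).
Civilian working-age population = 850.47 + 294.58 = 1,145.05 thousand.
Unemployment rate = 29.19 / 850.47 = 3.43%.
Labor force participation rate = 850.47 / 1,145.05 = 74.27%.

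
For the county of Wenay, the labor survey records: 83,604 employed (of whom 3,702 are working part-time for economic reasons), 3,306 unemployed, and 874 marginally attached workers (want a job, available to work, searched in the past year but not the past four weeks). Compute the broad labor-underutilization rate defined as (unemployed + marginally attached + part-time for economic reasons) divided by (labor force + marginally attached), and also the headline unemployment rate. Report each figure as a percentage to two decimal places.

Broad underutilization rate ≈ 8.98%; headline unemployment rate ≈ 3.80%.

Labor force = 83,604 + 3,306 = 86,910.
Numerator = 3,306 + 874 + 3,702 = 7,882.
Denominator = 86,910 + 874 = 87,784.
Broad rate = 7,882 / 87,784 = 8.98%.
Headline unemployment rate = 3,306 / 86,910 = 3.80%.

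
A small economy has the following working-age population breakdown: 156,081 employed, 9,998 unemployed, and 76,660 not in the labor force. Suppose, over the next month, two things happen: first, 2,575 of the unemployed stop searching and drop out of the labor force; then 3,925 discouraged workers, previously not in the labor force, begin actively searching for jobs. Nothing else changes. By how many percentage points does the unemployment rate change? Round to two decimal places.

Initially, labor force = 156,081 + 9,998 = 166,079, so u = 9,998/166,079 = 6.02%.
After the first change, unemployed and labor force both fall by 2,575 → E = 156,081, U = 7,423, labor force = 163,504.
After the second change, unemployed and labor force both rise by 3,925 → E = 156,081, U = 11,348, labor force = 167,429.
New unemployment rate = 11,348 / 167,429 = 6.78%.
Change = 6.78% − 6.02% = +0.76 percentage points.

The unemployment rate changes by +0.76 percentage points.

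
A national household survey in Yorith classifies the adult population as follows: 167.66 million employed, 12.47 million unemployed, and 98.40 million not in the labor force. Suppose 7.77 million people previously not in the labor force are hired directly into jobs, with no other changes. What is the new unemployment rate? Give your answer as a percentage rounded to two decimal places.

Initially, labor force = 167.66 + 12.47 = 180.13 million, so u = 12.47/180.13 = 6.92%.
After the change, employed and labor force both rise by 7.77; unemployed unchanged → E = 175.43, U = 12.47, labor force = 187.90 million.
New unemployment rate = 12.47 / 187.90 = 6.64%.

New unemployment rate ≈ 6.64%.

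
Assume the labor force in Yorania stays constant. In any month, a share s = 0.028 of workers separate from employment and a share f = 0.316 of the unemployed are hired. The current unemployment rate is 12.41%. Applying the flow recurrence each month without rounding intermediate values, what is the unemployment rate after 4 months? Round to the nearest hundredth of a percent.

Unemployment rate after four months ≈ 8.93%.

With a fixed labor force, u_{t+1} = u_t + s·(1−u_t) − f·u_t = u_t·(1−s−f) + s.
Here 1−s−f = 0.656 and s = 0.028.
u_1 = 0.124100 × 0.656 + 0.028 = 0.109410.
u_2 = 0.109410 × 0.656 + 0.028 = 0.099773.
u_3 = 0.099773 × 0.656 + 0.028 = 0.093451.
u_4 = 0.093451 × 0.656 + 0.028 = 0.089304.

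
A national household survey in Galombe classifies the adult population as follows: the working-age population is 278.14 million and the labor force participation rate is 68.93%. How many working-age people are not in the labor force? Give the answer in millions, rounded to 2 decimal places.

Share not in the labor force = 1 − 0.6893 = 0.3107.
Not in labor force = 0.3107 × 278.14 ≈ 86.42 million.

About 86.42 million are not in the labor force.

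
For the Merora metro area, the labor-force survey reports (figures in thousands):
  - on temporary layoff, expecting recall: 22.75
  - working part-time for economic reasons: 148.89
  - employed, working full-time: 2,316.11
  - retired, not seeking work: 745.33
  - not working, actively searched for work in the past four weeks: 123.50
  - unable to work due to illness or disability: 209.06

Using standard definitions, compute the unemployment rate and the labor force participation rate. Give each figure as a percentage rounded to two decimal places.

Unemployment rate ≈ 5.60%; labor force participation rate ≈ 73.23%.

Employed = 148.89 + 2,316.11 = 2,465.00 thousand (anyone who worked, including part-time for economic reasons, counts as employed).
Unemployed = 22.75 + 123.50 = 146.25 thousand (jobless and actively searching, or on temporary layoff).
Labor force = 2,465.00 + 146.25 = 2,611.25 thousand.
Not in labor force = 745.33 + 209.06 = 954.39 thousand (those not working and not actively searching are outside the labor force).
Civilian working-age population = 2,611.25 + 954.39 = 3,565.64 thousand.
Unemployment rate = 146.25 / 2,611.25 = 5.60%.
Labor force participation rate = 2,611.25 / 3,565.64 = 73.23%.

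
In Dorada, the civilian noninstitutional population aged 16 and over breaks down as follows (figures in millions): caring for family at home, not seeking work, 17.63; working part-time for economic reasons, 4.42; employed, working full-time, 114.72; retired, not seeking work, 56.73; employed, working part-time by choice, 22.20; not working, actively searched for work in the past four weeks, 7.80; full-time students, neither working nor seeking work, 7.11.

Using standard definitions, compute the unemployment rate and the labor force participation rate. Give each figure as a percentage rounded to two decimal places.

Employed = 4.42 + 114.72 + 22.20 = 141.34 million (anyone who worked, including part-time for economic reasons, counts as employed).
Unemployed = 7.80 million.
Labor force = 141.34 + 7.80 = 149.14 million.
Not in labor force = 17.63 + 56.73 + 7.11 = 81.47 million (those not working and not actively searching are outside the labor force).
Civilian working-age population = 149.14 + 81.47 = 230.61 million.
Unemployment rate = 7.80 / 149.14 = 5.23%.
Labor force participation rate = 149.14 / 230.61 = 64.67%.

Unemployment rate ≈ 5.23%; labor force participation rate ≈ 64.67%.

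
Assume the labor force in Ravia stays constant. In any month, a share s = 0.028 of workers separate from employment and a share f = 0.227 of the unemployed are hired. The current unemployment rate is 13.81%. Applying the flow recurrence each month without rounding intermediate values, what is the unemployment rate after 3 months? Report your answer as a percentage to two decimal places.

Unemployment rate after three months ≈ 12.15%.

With a fixed labor force, u_{t+1} = u_t + s·(1−u_t) − f·u_t = u_t·(1−s−f) + s.
Here 1−s−f = 0.745 and s = 0.028.
u_1 = 0.138100 × 0.745 + 0.028 = 0.130885.
u_2 = 0.130885 × 0.745 + 0.028 = 0.125509.
u_3 = 0.125509 × 0.745 + 0.028 = 0.121504.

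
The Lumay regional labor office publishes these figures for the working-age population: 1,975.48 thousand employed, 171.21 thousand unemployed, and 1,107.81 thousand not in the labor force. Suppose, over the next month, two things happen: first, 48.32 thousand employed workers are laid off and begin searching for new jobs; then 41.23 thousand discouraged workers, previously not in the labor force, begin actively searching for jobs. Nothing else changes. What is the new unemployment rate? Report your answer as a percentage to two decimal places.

New unemployment rate ≈ 11.92%.

Initially, labor force = 1,975.48 + 171.21 = 2,146.69 thousand, so u = 171.21/2,146.69 = 7.98%.
After the first change, employed falls and unemployed rises by 48.32; labor force unchanged → E = 1,927.16, U = 219.53, labor force = 2,146.69 thousand.
After the second change, unemployed and labor force both rise by 41.23 → E = 1,927.16, U = 260.76, labor force = 2,187.92 thousand.
New unemployment rate = 260.76 / 2,187.92 = 11.92%.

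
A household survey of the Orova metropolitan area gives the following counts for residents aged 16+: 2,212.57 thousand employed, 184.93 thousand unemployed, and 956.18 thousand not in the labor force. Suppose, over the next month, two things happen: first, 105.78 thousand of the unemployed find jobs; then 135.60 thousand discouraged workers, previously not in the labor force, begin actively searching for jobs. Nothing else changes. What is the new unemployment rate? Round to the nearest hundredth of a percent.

Initially, labor force = 2,212.57 + 184.93 = 2,397.50 thousand, so u = 184.93/2,397.50 = 7.71%.
After the first change, unemployed falls and employed rises by 105.78; labor force unchanged → E = 2,318.35, U = 79.15, labor force = 2,397.50 thousand.
After the second change, unemployed and labor force both rise by 135.60 → E = 2,318.35, U = 214.75, labor force = 2,533.10 thousand.
New unemployment rate = 214.75 / 2,533.10 = 8.48%.

New unemployment rate ≈ 8.48%.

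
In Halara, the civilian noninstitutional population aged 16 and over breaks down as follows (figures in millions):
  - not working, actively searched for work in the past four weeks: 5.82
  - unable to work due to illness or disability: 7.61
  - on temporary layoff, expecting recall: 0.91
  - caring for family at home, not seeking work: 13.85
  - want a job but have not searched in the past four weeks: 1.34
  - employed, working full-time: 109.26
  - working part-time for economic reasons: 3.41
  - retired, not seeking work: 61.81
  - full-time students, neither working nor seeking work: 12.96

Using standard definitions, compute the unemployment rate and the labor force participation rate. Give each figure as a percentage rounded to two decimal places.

Employed = 109.26 + 3.41 = 112.67 million (anyone who worked, including part-time for economic reasons, counts as employed).
Unemployed = 5.82 + 0.91 = 6.73 million (jobless and actively searching, or on temporary layoff).
Labor force = 112.67 + 6.73 = 119.40 million.
Not in labor force = 7.61 + 13.85 + 1.34 + 61.81 + 12.96 = 97.57 million (those not working and not actively searching are outside the labor force — including those who want a job but have given up searching).
Civilian working-age population = 119.40 + 97.57 = 216.97 million.
Unemployment rate = 6.73 / 119.40 = 5.64%.
Labor force participation rate = 119.40 / 216.97 = 55.03%.

Unemployment rate ≈ 5.64%; labor force participation rate ≈ 55.03%.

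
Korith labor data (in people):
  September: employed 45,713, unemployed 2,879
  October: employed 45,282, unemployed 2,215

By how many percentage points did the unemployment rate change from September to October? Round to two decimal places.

September: labor force = 45,713 + 2,879 = 48,592; u = 2,879/48,592 = 5.92%.
October: labor force = 45,282 + 2,215 = 47,497; u = 2,215/47,497 = 4.66%.
Change = 4.66% − 5.92% = −1.26 pp.

The unemployment rate changed by −1.26 percentage points.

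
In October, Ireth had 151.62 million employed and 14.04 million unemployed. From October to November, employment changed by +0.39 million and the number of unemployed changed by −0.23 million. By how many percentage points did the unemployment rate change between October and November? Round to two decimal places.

The unemployment rate changed by −0.15 percentage points.

October: labor force = 151.62 + 14.04 = 165.66; u = 14.04/165.66 = 8.48%.
November: labor force = 152.01 + 13.81 = 165.82; u = 13.81/165.82 = 8.33%.
Change = 8.33% − 8.48% = −0.15 pp.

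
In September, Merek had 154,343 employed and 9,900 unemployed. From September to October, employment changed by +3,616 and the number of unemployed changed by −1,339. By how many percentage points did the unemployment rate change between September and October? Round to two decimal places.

September: labor force = 154,343 + 9,900 = 164,243; u = 9,900/164,243 = 6.03%.
October: labor force = 157,959 + 8,561 = 166,520; u = 8,561/166,520 = 5.14%.
Change = 5.14% − 6.03% = −0.89 pp.

The unemployment rate changed by −0.89 percentage points.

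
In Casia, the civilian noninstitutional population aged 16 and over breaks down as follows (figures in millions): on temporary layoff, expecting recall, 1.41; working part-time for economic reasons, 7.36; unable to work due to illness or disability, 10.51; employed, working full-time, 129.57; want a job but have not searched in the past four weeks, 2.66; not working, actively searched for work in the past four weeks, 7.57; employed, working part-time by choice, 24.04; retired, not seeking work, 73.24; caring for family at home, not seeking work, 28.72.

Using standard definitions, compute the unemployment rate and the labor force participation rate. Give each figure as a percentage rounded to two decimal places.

Employed = 7.36 + 129.57 + 24.04 = 160.97 million (anyone who worked, including part-time for economic reasons, counts as employed).
Unemployed = 1.41 + 7.57 = 8.98 million (jobless and actively searching, or on temporary layoff).
Labor force = 160.97 + 8.98 = 169.95 million.
Not in labor force = 10.51 + 2.66 + 73.24 + 28.72 = 115.13 million (those not working and not actively searching are outside the labor force — including those who want a job but have given up searching).
Civilian working-age population = 169.95 + 115.13 = 285.08 million.
Unemployment rate = 8.98 / 169.95 = 5.28%.
Labor force participation rate = 169.95 / 285.08 = 59.61%.

Unemployment rate ≈ 5.28%; labor force participation rate ≈ 59.61%.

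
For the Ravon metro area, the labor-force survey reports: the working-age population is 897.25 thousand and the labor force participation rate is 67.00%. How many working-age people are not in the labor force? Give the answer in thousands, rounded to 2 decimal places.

Share not in the labor force = 1 − 0.6700 = 0.3300.
Not in labor force = 0.3300 × 897.25 ≈ 296.09 thousand.

About 296.09 thousand are not in the labor force.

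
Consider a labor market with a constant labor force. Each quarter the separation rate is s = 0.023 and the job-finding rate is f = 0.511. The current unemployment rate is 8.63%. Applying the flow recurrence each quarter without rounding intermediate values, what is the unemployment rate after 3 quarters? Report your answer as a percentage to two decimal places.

Unemployment rate after three quarters ≈ 4.74%.

With a fixed labor force, u_{t+1} = u_t + s·(1−u_t) − f·u_t = u_t·(1−s−f) + s.
Here 1−s−f = 0.466 and s = 0.023.
u_1 = 0.086300 × 0.466 + 0.023 = 0.063216.
u_2 = 0.063216 × 0.466 + 0.023 = 0.052459.
u_3 = 0.052459 × 0.466 + 0.023 = 0.047446.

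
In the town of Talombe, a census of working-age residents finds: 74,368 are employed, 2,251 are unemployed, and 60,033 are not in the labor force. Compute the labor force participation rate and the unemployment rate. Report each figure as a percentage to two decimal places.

Labor force participation rate ≈ 56.07%; unemployment rate ≈ 2.94%.

Labor force = employed + unemployed = 74,368 + 2,251 = 76,619.
Working-age population = 76,619 + 60,033 = 136,652.
Unemployment rate = 2,251 / 76,619 = 2.94%.
Labor force participation rate = 76,619 / 136,652 = 56.07%.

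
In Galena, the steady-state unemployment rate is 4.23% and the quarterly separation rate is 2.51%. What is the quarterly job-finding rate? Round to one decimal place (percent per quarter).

Job-finding rate ≈ 56.8% per quarter.

From u* = s/(s+f): f = s·(1−u)/u.
f = 2.51 × (1 − 0.0423) / 0.0423 = 2.4038 / 0.0423 ≈ 56.8% per quarter.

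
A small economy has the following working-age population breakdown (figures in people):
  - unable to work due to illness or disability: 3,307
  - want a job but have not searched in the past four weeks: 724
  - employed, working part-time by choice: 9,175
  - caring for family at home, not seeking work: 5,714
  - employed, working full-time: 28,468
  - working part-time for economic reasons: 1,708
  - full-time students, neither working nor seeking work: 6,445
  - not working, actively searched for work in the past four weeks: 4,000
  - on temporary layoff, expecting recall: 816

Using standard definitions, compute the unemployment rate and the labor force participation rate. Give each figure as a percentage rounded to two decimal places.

Employed = 9,175 + 28,468 + 1,708 = 39,351 (anyone who worked, including part-time for economic reasons, counts as employed).
Unemployed = 4,000 + 816 = 4,816 (jobless and actively searching, or on temporary layoff).
Labor force = 39,351 + 4,816 = 44,167.
Not in labor force = 3,307 + 724 + 5,714 + 6,445 = 16,190 (those not working and not actively searching are outside the labor force — including those who want a job but have given up searching).
Civilian working-age population = 44,167 + 16,190 = 60,357.
Unemployment rate = 4,816 / 44,167 = 10.90%.
Labor force participation rate = 44,167 / 60,357 = 73.18%.

Unemployment rate ≈ 10.90%; labor force participation rate ≈ 73.18%.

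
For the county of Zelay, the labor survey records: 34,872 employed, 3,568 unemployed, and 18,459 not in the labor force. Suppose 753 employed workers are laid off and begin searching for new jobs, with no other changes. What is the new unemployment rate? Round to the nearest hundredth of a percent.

New unemployment rate ≈ 11.24%.

Initially, labor force = 34,872 + 3,568 = 38,440, so u = 3,568/38,440 = 9.28%.
After the change, employed falls and unemployed rises by 753; labor force unchanged → E = 34,119, U = 4,321, labor force = 38,440.
New unemployment rate = 4,321 / 38,440 = 11.24%.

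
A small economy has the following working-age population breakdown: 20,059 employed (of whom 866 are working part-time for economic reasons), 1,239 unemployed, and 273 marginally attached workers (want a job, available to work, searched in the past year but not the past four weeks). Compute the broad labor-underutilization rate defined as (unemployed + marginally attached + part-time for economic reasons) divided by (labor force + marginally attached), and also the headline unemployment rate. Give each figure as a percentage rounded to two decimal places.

Broad underutilization rate ≈ 11.02%; headline unemployment rate ≈ 5.82%.

Labor force = 20,059 + 1,239 = 21,298.
Numerator = 1,239 + 273 + 866 = 2,378.
Denominator = 21,298 + 273 = 21,571.
Broad rate = 2,378 / 21,571 = 11.02%.
Headline unemployment rate = 1,239 / 21,298 = 5.82%.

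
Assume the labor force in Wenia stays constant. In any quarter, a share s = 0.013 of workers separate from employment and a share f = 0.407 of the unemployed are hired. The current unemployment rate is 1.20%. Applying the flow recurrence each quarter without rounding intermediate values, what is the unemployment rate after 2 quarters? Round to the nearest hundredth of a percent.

With a fixed labor force, u_{t+1} = u_t + s·(1−u_t) − f·u_t = u_t·(1−s−f) + s.
Here 1−s−f = 0.580 and s = 0.013.
u_1 = 0.012000 × 0.580 + 0.013 = 0.019960.
u_2 = 0.019960 × 0.580 + 0.013 = 0.024577.

Unemployment rate after two quarters ≈ 2.46%.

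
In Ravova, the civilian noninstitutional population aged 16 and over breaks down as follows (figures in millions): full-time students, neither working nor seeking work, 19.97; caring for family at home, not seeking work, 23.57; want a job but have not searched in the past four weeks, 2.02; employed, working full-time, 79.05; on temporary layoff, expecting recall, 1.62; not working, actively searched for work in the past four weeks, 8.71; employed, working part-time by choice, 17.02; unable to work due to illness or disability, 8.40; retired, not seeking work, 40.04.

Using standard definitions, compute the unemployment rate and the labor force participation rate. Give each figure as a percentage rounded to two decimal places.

Unemployment rate ≈ 9.71%; labor force participation rate ≈ 53.09%.

Employed = 79.05 + 17.02 = 96.07 million.
Unemployed = 1.62 + 8.71 = 10.33 million (jobless and actively searching, or on temporary layoff).
Labor force = 96.07 + 10.33 = 106.40 million.
Not in labor force = 19.97 + 23.57 + 2.02 + 8.40 + 40.04 = 94.00 million (those not working and not actively searching are outside the labor force — including those who want a job but have given up searching).
Civilian working-age population = 106.40 + 94.00 = 200.40 million.
Unemployment rate = 10.33 / 106.40 = 9.71%.
Labor force participation rate = 106.40 / 200.40 = 53.09%.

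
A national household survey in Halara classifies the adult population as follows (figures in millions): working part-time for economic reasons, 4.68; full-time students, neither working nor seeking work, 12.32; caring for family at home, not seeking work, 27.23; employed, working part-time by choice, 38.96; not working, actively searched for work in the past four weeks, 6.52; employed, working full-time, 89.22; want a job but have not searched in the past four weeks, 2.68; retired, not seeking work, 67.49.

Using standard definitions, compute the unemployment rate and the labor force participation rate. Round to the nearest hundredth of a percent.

Unemployment rate ≈ 4.68%; labor force participation rate ≈ 55.95%.

Employed = 4.68 + 38.96 + 89.22 = 132.86 million (anyone who worked, including part-time for economic reasons, counts as employed).
Unemployed = 6.52 million.
Labor force = 132.86 + 6.52 = 139.38 million.
Not in labor force = 12.32 + 27.23 + 2.68 + 67.49 = 109.72 million (those not working and not actively searching are outside the labor force — including those who want a job but have given up searching).
Civilian working-age population = 139.38 + 109.72 = 249.10 million.
Unemployment rate = 6.52 / 139.38 = 4.68%.
Labor force participation rate = 139.38 / 249.10 = 55.95%.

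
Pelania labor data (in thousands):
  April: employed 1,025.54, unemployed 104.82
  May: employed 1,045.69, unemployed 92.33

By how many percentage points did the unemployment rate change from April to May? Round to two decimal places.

The unemployment rate changed by −1.16 percentage points.

April: labor force = 1,025.54 + 104.82 = 1,130.36; u = 104.82/1,130.36 = 9.27%.
May: labor force = 1,045.69 + 92.33 = 1,138.02; u = 92.33/1,138.02 = 8.11%.
Change = 8.11% − 9.27% = −1.16 pp.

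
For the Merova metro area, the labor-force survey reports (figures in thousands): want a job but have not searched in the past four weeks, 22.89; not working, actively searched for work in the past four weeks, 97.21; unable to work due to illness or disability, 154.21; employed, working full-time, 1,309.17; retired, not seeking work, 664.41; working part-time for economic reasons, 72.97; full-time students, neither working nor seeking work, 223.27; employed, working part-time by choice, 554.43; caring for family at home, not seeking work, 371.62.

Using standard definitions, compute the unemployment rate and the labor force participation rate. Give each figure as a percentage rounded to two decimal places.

Employed = 1,309.17 + 72.97 + 554.43 = 1,936.57 thousand (anyone who worked, including part-time for economic reasons, counts as employed).
Unemployed = 97.21 thousand.
Labor force = 1,936.57 + 97.21 = 2,033.78 thousand.
Not in labor force = 22.89 + 154.21 + 664.41 + 223.27 + 371.62 = 1,436.40 thousand (those not working and not actively searching are outside the labor force — including those who want a job but have given up searching).
Civilian working-age population = 2,033.78 + 1,436.40 = 3,470.18 thousand.
Unemployment rate = 97.21 / 2,033.78 = 4.78%.
Labor force participation rate = 2,033.78 / 3,470.18 = 58.61%.

Unemployment rate ≈ 4.78%; labor force participation rate ≈ 58.61%.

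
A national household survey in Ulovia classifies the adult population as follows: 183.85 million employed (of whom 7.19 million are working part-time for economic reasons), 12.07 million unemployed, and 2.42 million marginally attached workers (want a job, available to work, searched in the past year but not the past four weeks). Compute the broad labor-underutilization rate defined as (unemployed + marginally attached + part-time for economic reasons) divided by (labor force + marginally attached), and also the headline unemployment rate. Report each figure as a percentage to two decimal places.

Labor force = 183.85 + 12.07 = 195.92 million.
Numerator = 12.07 + 2.42 + 7.19 = 21.68 million.
Denominator = 195.92 + 2.42 = 198.34 million.
Broad rate = 21.68 / 198.34 = 10.93%.
Headline unemployment rate = 12.07 / 195.92 = 6.16%.

Broad underutilization rate ≈ 10.93%; headline unemployment rate ≈ 6.16%.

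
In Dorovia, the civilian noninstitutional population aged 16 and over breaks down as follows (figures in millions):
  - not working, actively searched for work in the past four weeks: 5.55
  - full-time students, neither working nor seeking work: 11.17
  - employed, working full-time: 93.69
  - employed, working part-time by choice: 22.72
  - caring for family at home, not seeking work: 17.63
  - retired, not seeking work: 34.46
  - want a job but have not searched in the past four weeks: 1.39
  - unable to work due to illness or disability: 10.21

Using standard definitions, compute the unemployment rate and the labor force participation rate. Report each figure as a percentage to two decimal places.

Employed = 93.69 + 22.72 = 116.41 million.
Unemployed = 5.55 million.
Labor force = 116.41 + 5.55 = 121.96 million.
Not in labor force = 11.17 + 17.63 + 34.46 + 1.39 + 10.21 = 74.86 million (those not working and not actively searching are outside the labor force — including those who want a job but have given up searching).
Civilian working-age population = 121.96 + 74.86 = 196.82 million.
Unemployment rate = 5.55 / 121.96 = 4.55%.
Labor force participation rate = 121.96 / 196.82 = 61.97%.

Unemployment rate ≈ 4.55%; labor force participation rate ≈ 61.97%.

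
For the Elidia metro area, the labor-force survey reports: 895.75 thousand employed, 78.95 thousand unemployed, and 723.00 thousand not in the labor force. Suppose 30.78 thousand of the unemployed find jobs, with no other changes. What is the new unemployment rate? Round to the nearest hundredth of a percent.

Initially, labor force = 895.75 + 78.95 = 974.70 thousand, so u = 78.95/974.70 = 8.10%.
After the change, unemployed falls and employed rises by 30.78; labor force unchanged → E = 926.53, U = 48.17, labor force = 974.70 thousand.
New unemployment rate = 48.17 / 974.70 = 4.94%.

New unemployment rate ≈ 4.94%.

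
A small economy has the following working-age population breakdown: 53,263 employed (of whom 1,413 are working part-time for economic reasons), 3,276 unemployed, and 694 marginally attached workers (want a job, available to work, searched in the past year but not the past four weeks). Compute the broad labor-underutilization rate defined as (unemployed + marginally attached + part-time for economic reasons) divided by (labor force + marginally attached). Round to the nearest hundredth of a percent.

Broad underutilization rate ≈ 9.41%.

Labor force = 53,263 + 3,276 = 56,539.
Numerator = 3,276 + 694 + 1,413 = 5,383.
Denominator = 56,539 + 694 = 57,233.
Broad rate = 5,383 / 57,233 = 9.41%.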